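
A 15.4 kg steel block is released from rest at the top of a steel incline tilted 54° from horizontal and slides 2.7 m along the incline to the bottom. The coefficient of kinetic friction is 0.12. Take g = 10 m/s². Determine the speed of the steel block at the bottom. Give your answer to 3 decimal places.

6.315 m/s

The weight component along the incline is mg sin 54° = 124.589 N and the normal force is N = mg cos 54° = 90.519 N.
Friction up the slope is f = μN = 0.12 × 90.519 = 10.862 N, so the net downslope force is 124.589 − 10.862 = 113.727 N and a = 113.727 / 15.4 = 7.3849 m/s².
Starting from rest over a distance of 2.7 m, v² = 2aL = 2 × 7.3849 × 2.7 = 39.8785, so v = 6.3149 m/s.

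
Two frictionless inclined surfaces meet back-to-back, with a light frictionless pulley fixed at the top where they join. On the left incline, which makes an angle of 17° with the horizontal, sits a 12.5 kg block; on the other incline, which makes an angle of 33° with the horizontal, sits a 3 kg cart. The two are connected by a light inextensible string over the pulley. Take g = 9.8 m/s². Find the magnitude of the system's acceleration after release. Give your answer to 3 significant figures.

1.28 m/s²

Resolve each weight along its own incline: the 12.5 kg mass has component 12.5 × 9.8 × sin 17° = 35.816 N down its slope, and the 3 kg mass has 3 × 9.8 × sin 33° = 16.012 N down its slope.
The 12.5 kg side's 35.816 N exceeds the other side's 16.012 N, so that mass slides down and the 3 kg mass slides up. Taking that direction as positive, Newton's second law for the whole system gives 35.816 − 16.012 = (12.5 + 3) a, so a = 19.804 / 15.5 = 1.2777 m/s².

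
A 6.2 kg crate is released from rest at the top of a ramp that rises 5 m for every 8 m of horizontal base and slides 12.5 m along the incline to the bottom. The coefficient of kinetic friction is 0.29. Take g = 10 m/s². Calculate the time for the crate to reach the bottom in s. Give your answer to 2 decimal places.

The weight component along the incline is mg sin 32.01° = 32.860 N and the normal force is N = mg cos 32.01° = 52.576 N.
Friction up the slope is f = μN = 0.29 × 52.576 = 15.247 N, so the net downslope force is 32.860 − 15.247 = 17.613 N and a = 17.613 / 6.2 = 2.8408 m/s².
Starting from rest, L = ½at², so t = √(2L/a) = √(2 × 12.5 / 2.8408) = 2.9665 s.

2.97 s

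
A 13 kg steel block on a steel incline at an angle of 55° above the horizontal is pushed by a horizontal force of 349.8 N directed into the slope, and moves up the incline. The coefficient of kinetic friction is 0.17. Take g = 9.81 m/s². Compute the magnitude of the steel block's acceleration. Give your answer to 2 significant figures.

The horizontal push has components F cos 55° = 349.8 × 0.5736 = 200.645 N up the incline and F sin 55° = 349.8 × 0.8192 = 286.556 N pressing into the surface.
The normal force is therefore N = mg cos 55° + F sin 55° = 73.151 + 286.556 = 359.707 N, and kinetic friction down the slope is μN = 0.17 × 359.707 = 61.150 N.
Along the incline: F cos 55° − mg sin 55° − μN = ma, so 200.645 − 104.473 − 61.150 = 13 a, giving a = 2.6940 m/s².

2.7 m/s²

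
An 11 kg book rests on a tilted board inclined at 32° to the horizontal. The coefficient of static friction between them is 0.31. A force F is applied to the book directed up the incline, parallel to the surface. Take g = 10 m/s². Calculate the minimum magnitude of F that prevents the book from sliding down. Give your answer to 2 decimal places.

The normal force is N = mg cos 32° = 93.285 N. With F at its minimum the book is on the verge of sliding down, so static friction is at its maximum μ_s N = 0.31 × 93.285 = 28.918 N and acts up the slope.
Equilibrium along the incline: F + μ_s N = mg sin 32°, so F = 58.291 − 28.918 = 29.373 N.

29.37 N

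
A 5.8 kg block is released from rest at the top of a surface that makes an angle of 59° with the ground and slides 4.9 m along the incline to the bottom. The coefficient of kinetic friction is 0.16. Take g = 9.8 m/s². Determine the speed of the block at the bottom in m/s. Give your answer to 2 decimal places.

The weight component along the incline is mg sin 59° = 48.721 N and the normal force is N = mg cos 59° = 29.275 N.
Friction up the slope is f = μN = 0.16 × 29.275 = 4.684 N, so the net downslope force is 48.721 − 4.684 = 44.037 N and a = 44.037 / 5.8 = 7.5926 m/s².
Starting from rest over a distance of 4.9 m, v² = 2aL = 2 × 7.5926 × 4.9 = 74.4075, so v = 8.6260 m/s.

8.63 m/s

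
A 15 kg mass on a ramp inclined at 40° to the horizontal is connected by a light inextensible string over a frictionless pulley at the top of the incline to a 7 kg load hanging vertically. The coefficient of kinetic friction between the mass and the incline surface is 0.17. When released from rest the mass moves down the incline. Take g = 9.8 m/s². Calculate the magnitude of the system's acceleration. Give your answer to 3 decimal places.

For the mass on the incline: the weight component along the slope is m₁g sin 40° = 15 × 9.8 × 0.6428 = 94.492 N and the normal force is N = m₁g cos 40° = 112.609 N.
Kinetic friction opposes the mass's motion down the incline: f = μN = 0.17 × 112.609 = 19.144 N acting up the slope.
Newton's second law for the mass (down-slope positive): 94.492 − 19.144 − T = 15 a. For the hanging load (upward positive): T − 7 × 9.8 = 7 a.
Adding the two equations eliminates T: 6.748 = 22 a, so a = 0.3067 m/s².

0.307 m/s²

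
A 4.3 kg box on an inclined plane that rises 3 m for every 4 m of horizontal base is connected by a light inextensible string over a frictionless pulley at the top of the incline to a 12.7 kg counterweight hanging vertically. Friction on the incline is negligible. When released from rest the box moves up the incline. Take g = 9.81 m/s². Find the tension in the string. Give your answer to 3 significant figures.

For the box on the incline: the weight component along the slope is m₁g sin 36.87° = 4.3 × 9.81 × 0.6000 = 25.310 N and the normal force is N = m₁g cos 36.87° = 33.746 N.
Newton's second law for the box (up-slope positive): T − 25.310 = 4.3 a. For the hanging counterweight (downward positive): 12.7 × 9.81 − T = 12.7 a.
Adding the two equations eliminates T: 99.277 = 17 a, so a = 5.8398 m/s².
Then from the hanging counterweight's equation, T = 12.7 × (9.81 − 5.8398) = 50.422 N.

50.4 N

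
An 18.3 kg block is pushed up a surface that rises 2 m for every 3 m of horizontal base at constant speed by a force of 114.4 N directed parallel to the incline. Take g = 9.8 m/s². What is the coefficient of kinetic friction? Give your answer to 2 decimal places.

At constant speed ΣF = 0 along the incline. The applied 114.4 N acts up the slope; the weight component mg sin 33.69° = 99.480 N and kinetic friction μN both act down the slope.
So 114.4 = 99.480 + μ × 149.220, giving μ = (114.4 − 99.480) / 149.220 = 0.1000.

0.10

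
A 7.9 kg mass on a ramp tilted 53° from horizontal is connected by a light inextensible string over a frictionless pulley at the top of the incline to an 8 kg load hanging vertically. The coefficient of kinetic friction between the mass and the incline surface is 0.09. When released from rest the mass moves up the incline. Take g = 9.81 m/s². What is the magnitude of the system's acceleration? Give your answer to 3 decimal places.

For the mass on the incline: the weight component along the slope is m₁g sin 53° = 7.9 × 9.81 × 0.7986 = 61.891 N and the normal force is N = m₁g cos 53° = 46.640 N.
Kinetic friction opposes the mass's motion up the incline: f = μN = 0.09 × 46.640 = 4.198 N acting down the slope.
Newton's second law for the mass (up-slope positive): T − 61.891 − 4.198 = 7.9 a. For the hanging load (downward positive): 8 × 9.81 − T = 8 a.
Adding the two equations eliminates T: 12.391 = 15.9 a, so a = 0.7793 m/s².

0.779 m/s²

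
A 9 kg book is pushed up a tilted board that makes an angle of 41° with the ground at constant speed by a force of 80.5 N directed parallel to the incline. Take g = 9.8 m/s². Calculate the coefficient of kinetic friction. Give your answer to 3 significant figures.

0.340

At constant speed ΣF = 0 along the incline. The applied 80.5 N acts up the slope; the weight component mg sin 41° = 57.864 N and kinetic friction μN both act down the slope.
So 80.5 = 57.864 + μ × 66.565, giving μ = (80.5 − 57.864) / 66.565 = 0.3401.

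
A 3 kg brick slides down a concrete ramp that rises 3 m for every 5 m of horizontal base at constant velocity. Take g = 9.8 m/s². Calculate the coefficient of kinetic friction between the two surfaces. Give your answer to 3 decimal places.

0.600

At constant velocity the net force along the incline is zero: mg sin 30.96° = μ mg cos 30.96°.
So μ = tan 30.96° = 0.5145 / 0.8575 = 0.6000.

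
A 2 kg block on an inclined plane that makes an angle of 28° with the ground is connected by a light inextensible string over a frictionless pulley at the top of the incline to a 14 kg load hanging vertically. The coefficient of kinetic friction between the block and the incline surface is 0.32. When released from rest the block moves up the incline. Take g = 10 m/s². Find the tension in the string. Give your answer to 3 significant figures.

30.7 N

For the block on the incline: the weight component along the slope is m₁g sin 28° = 2 × 10 × 0.4695 = 9.390 N and the normal force is N = m₁g cos 28° = 17.659 N.
Kinetic friction opposes the block's motion up the incline: f = μN = 0.32 × 17.659 = 5.651 N acting down the slope.
Newton's second law for the block (up-slope positive): T − 9.390 − 5.651 = 2 a. For the hanging load (downward positive): 14 × 10 − T = 14 a.
Adding the two equations eliminates T: 124.959 = 16 a, so a = 7.8099 m/s².
Then from the hanging load's equation, T = 14 × (10 − 7.8099) = 30.661 N.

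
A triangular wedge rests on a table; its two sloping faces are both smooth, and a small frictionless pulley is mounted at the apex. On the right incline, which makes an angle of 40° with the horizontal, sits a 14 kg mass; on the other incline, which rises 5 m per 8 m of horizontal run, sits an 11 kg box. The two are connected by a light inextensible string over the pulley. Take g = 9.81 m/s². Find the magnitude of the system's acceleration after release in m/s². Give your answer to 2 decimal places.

1.24 m/s²

Resolve each weight along its own incline: the 14 kg mass has component 14 × 9.81 × sin 40° = 88.280 N down its slope, and the 11 kg mass has 11 × 9.81 × sin 32.01° = 57.192 N down its slope.
The 14 kg side's 88.280 N exceeds the other side's 57.192 N, so that mass slides down and the 11 kg mass slides up. Taking that direction as positive, Newton's second law for the whole system gives 88.280 − 57.192 = (14 + 11) a, so a = 31.088 / 25 = 1.2435 m/s².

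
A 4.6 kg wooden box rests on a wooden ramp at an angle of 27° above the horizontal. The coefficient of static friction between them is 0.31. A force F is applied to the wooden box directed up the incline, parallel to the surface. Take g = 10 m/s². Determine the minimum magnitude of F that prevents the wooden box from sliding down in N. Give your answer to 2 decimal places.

The normal force is N = mg cos 27° = 40.986 N. With F at its minimum the wooden box is on the verge of sliding down, so static friction is at its maximum μ_s N = 0.31 × 40.986 = 12.706 N and acts up the slope.
Equilibrium along the incline: F + μ_s N = mg sin 27°, so F = 20.884 − 12.706 = 8.178 N.

8.18 N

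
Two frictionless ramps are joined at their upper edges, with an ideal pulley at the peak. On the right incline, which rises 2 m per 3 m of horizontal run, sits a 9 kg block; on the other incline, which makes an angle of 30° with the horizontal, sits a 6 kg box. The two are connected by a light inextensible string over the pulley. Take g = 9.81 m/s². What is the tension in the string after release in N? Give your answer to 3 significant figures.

37.2 N

Resolve each weight along its own incline: the 9 kg mass has component 9 × 9.81 × sin 33.69° = 48.974 N down its slope, and the 6 kg mass has 6 × 9.81 × sin 30° = 29.430 N down its slope.
The 9 kg side's 48.974 N exceeds the other side's 29.430 N, so that mass slides down and the 6 kg mass slides up. Taking that direction as positive, Newton's second law for the whole system gives 48.974 − 29.430 = (9 + 6) a, so a = 19.544 / 15 = 1.3029 m/s².
For the 6 kg mass (up-slope positive): T − 29.430 = 6 × 1.3029, so T = 37.247 N.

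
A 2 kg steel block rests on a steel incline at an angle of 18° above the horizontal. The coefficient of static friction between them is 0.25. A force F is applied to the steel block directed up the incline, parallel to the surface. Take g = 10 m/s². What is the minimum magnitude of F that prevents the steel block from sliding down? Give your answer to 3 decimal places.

The normal force is N = mg cos 18° = 19.021 N. With F at its minimum the steel block is on the verge of sliding down, so static friction is at its maximum μ_s N = 0.25 × 19.021 = 4.755 N and acts up the slope.
Equilibrium along the incline: F + μ_s N = mg sin 18°, so F = 6.180 − 4.755 = 1.425 N.

1.425 N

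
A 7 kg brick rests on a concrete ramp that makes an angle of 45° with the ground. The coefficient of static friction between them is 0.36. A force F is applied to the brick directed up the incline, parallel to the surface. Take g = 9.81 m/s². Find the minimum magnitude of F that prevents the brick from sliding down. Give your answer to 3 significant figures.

The normal force is N = mg cos 45° = 48.557 N. With F at its minimum the brick is on the verge of sliding down, so static friction is at its maximum μ_s N = 0.36 × 48.557 = 17.481 N and acts up the slope.
Equilibrium along the incline: F + μ_s N = mg sin 45°, so F = 48.557 − 17.481 = 31.076 N.

31.1 N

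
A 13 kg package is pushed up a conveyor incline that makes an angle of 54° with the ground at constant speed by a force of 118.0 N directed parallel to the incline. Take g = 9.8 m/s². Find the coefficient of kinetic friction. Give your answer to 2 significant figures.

0.20

At constant speed ΣF = 0 along the incline. The applied 118.0 N acts up the slope; the weight component mg sin 54° = 103.069 N and kinetic friction μN both act down the slope.
So 118.0 = 103.069 + μ × 74.884, giving μ = (118.0 − 103.069) / 74.884 = 0.1994.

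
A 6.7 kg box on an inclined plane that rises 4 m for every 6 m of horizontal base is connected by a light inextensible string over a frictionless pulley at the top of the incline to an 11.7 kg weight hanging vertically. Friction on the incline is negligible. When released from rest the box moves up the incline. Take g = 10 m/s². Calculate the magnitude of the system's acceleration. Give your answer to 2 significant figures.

4.3 m/s²

For the box on the incline: the weight component along the slope is m₁g sin 33.69° = 6.7 × 10 × 0.5547 = 37.165 N and the normal force is N = m₁g cos 33.69° = 55.747 N.
Newton's second law for the box (up-slope positive): T − 37.165 = 6.7 a. For the hanging weight (downward positive): 11.7 × 10 − T = 11.7 a.
Adding the two equations eliminates T: 79.835 = 18.4 a, so a = 4.3389 m/s².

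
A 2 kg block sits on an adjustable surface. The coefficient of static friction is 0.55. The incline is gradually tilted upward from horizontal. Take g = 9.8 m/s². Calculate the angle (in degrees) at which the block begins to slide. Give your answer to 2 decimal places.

At the threshold of sliding, static friction is at its maximum μ_s N and exactly balances the weight component along the incline: mg sin θ = μ_s mg cos θ.
Hence tan θ = μ_s = 0.55, so θ = arctan(0.55) = 28.8108°.

28.81°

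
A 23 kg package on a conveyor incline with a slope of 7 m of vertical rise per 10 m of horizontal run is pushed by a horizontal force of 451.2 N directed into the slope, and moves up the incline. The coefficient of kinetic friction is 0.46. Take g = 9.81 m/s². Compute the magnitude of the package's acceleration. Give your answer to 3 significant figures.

1.57 m/s²

The horizontal push has components F cos 34.99° = 451.2 × 0.8192 = 369.623 N up the incline and F sin 34.99° = 451.2 × 0.5735 = 258.763 N pressing into the surface.
The normal force is therefore N = mg cos 34.99° + F sin 34.99° = 184.836 + 258.763 = 443.599 N, and kinetic friction down the slope is μN = 0.46 × 443.599 = 204.056 N.
Along the incline: F cos 34.99° − mg sin 34.99° − μN = ma, so 369.623 − 129.399 − 204.056 = 23 a, giving a = 1.5725 m/s².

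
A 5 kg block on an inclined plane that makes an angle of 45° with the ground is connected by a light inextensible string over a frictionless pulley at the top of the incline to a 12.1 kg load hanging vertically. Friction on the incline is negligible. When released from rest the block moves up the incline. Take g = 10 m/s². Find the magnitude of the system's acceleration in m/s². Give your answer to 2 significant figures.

5.0 m/s²

For the block on the incline: the weight component along the slope is m₁g sin 45° = 5 × 10 × 0.7071 = 35.355 N and the normal force is N = m₁g cos 45° = 35.355 N.
Newton's second law for the block (up-slope positive): T − 35.355 = 5 a. For the hanging load (downward positive): 12.1 × 10 − T = 12.1 a.
Adding the two equations eliminates T: 85.645 = 17.1 a, so a = 5.0085 m/s².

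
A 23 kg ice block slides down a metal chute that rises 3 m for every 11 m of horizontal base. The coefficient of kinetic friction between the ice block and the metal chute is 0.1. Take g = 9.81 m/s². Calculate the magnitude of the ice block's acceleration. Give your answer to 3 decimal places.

Resolving the weight along the incline: the component pulling the ice block down the slope is mg sin 15.26° = 23 × 9.81 × 0.2631 = 59.363 N, and the normal force is N = mg cos 15.26° = 23 × 9.81 × 0.9648 = 217.688 N.
Kinetic friction acts up the slope with magnitude f = μN = 0.1 × 217.688 = 21.769 N.
Net force along the incline is 59.363 − 21.769 = 37.594 N, so a = 37.594 / 23 = 1.6345 m/s².

1.635 m/s²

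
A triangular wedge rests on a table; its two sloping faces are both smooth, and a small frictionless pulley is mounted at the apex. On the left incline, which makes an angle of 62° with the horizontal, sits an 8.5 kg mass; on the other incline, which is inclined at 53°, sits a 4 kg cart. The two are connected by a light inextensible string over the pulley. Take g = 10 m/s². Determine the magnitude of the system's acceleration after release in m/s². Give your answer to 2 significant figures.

Resolve each weight along its own incline: the 8.5 kg mass has component 8.5 × 10 × sin 62° = 75.051 N down its slope, and the 4 kg mass has 4 × 10 × sin 53° = 31.945 N down its slope.
The 8.5 kg side's 75.051 N exceeds the other side's 31.945 N, so that mass slides down and the 4 kg mass slides up. Taking that direction as positive, Newton's second law for the whole system gives 75.051 − 31.945 = (8.5 + 4) a, so a = 43.106 / 12.5 = 3.4485 m/s².

3.4 m/s²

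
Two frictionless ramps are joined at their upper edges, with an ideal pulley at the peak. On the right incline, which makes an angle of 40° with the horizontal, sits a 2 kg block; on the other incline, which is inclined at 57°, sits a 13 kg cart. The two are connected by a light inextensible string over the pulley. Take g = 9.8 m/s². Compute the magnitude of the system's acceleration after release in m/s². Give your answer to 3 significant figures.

6.28 m/s²

Resolve each weight along its own incline: the 2 kg mass has component 2 × 9.8 × sin 40° = 12.599 N down its slope, and the 13 kg mass has 13 × 9.8 × sin 57° = 106.847 N down its slope.
The 13 kg side's 106.847 N exceeds the other side's 12.599 N, so that mass slides down and the 2 kg mass slides up. Taking that direction as positive, Newton's second law for the whole system gives 106.847 − 12.599 = (2 + 13) a, so a = 94.248 / 15 = 6.2832 m/s².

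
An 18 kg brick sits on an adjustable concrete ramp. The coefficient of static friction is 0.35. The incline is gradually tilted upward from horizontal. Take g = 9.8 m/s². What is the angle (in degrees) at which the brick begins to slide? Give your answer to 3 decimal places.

At the threshold of sliding, static friction is at its maximum μ_s N and exactly balances the weight component along the incline: mg sin θ = μ_s mg cos θ.
Hence tan θ = μ_s = 0.35, so θ = arctan(0.35) = 19.2900°.

19.290°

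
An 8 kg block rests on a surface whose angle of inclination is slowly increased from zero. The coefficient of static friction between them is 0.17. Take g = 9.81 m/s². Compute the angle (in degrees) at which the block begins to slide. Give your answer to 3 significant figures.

9.65°

At the threshold of sliding, static friction is at its maximum μ_s N and exactly balances the weight component along the incline: mg sin θ = μ_s mg cos θ.
Hence tan θ = μ_s = 0.17, so θ = arctan(0.17) = 9.6480°.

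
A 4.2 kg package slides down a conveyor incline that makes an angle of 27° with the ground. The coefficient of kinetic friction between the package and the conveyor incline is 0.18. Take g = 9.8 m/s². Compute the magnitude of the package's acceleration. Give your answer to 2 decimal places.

2.88 m/s²

Resolving the weight along the incline: the component pulling the package down the slope is mg sin 27° = 4.2 × 9.8 × 0.4540 = 18.687 N, and the normal force is N = mg cos 27° = 4.2 × 9.8 × 0.8910 = 36.674 N.
Kinetic friction acts up the slope with magnitude f = μN = 0.18 × 36.674 = 6.601 N.
Net force along the incline is 18.687 − 6.601 = 12.086 N, so a = 12.086 / 4.2 = 2.8776 m/s².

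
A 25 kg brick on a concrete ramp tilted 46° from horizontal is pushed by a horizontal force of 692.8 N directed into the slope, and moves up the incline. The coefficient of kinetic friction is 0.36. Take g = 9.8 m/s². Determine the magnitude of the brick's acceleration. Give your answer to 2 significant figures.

The horizontal push has components F cos 46° = 692.8 × 0.6947 = 481.288 N up the incline and F sin 46° = 692.8 × 0.7193 = 498.331 N pressing into the surface.
The normal force is therefore N = mg cos 46° + F sin 46° = 170.202 + 498.331 = 668.533 N, and kinetic friction down the slope is μN = 0.36 × 668.533 = 240.672 N.
Along the incline: F cos 46° − mg sin 46° − μN = ma, so 481.288 − 176.229 − 240.672 = 25 a, giving a = 2.5755 m/s².

2.6 m/s²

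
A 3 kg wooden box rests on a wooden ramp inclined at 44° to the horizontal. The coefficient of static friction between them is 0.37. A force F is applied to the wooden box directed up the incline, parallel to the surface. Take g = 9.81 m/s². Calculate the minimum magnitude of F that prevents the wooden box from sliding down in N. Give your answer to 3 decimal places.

12.611 N

The normal force is N = mg cos 44° = 21.170 N. With F at its minimum the wooden box is on the verge of sliding down, so static friction is at its maximum μ_s N = 0.37 × 21.170 = 7.833 N and acts up the slope.
Equilibrium along the incline: F + μ_s N = mg sin 44°, so F = 20.444 − 7.833 = 12.611 N.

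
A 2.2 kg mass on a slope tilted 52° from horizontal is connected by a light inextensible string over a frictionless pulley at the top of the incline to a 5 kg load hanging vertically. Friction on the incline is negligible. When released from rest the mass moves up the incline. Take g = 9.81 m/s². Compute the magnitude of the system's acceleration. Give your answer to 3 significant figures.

4.45 m/s²

For the mass on the incline: the weight component along the slope is m₁g sin 52° = 2.2 × 9.81 × 0.7880 = 17.007 N and the normal force is N = m₁g cos 52° = 13.287 N.
Newton's second law for the mass (up-slope positive): T − 17.007 = 2.2 a. For the hanging load (downward positive): 5 × 9.81 − T = 5 a.
Adding the two equations eliminates T: 32.043 = 7.2 a, so a = 4.4504 m/s².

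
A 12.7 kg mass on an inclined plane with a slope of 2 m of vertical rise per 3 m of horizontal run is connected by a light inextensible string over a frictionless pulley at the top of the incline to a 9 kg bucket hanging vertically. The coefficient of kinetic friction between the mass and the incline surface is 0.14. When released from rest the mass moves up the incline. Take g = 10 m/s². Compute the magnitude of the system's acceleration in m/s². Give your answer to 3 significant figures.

0.219 m/s²

For the mass on the incline: the weight component along the slope is m₁g sin 33.69° = 12.7 × 10 × 0.5547 = 70.447 N and the normal force is N = m₁g cos 33.69° = 105.670 N.
Kinetic friction opposes the mass's motion up the incline: f = μN = 0.14 × 105.670 = 14.794 N acting down the slope.
Newton's second law for the mass (up-slope positive): T − 70.447 − 14.794 = 12.7 a. For the hanging bucket (downward positive): 9 × 10 − T = 9 a.
Adding the two equations eliminates T: 4.759 = 21.7 a, so a = 0.2193 m/s².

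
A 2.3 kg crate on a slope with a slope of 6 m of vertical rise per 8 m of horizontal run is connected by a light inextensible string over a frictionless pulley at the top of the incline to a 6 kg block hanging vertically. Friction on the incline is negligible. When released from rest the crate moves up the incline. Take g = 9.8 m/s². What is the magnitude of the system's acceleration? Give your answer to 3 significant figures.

For the crate on the incline: the weight component along the slope is m₁g sin 36.87° = 2.3 × 9.8 × 0.6000 = 13.524 N and the normal force is N = m₁g cos 36.87° = 18.032 N.
Newton's second law for the crate (up-slope positive): T − 13.524 = 2.3 a. For the hanging block (downward positive): 6 × 9.8 − T = 6 a.
Adding the two equations eliminates T: 45.276 = 8.3 a, so a = 5.4549 m/s².

5.45 m/s²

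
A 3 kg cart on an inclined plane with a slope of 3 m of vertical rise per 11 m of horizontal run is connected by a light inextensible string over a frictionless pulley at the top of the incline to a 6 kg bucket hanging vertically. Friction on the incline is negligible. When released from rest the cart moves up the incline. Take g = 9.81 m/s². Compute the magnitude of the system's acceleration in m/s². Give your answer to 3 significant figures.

5.68 m/s²

For the cart on the incline: the weight component along the slope is m₁g sin 15.26° = 3 × 9.81 × 0.2631 = 7.743 N and the normal force is N = m₁g cos 15.26° = 28.393 N.
Newton's second law for the cart (up-slope positive): T − 7.743 = 3 a. For the hanging bucket (downward positive): 6 × 9.81 − T = 6 a.
Adding the two equations eliminates T: 51.117 = 9 a, so a = 5.6797 m/s².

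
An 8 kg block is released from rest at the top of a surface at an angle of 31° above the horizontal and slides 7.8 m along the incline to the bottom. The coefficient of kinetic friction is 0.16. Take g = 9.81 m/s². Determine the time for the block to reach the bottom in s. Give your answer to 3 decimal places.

2.051 s

The weight component along the incline is mg sin 31° = 40.420 N and the normal force is N = mg cos 31° = 67.270 N.
Friction up the slope is f = μN = 0.16 × 67.270 = 10.763 N, so the net downslope force is 40.420 − 10.763 = 29.657 N and a = 29.657 / 8 = 3.7071 m/s².
Starting from rest, L = ½at², so t = √(2L/a) = √(2 × 7.8 / 3.7071) = 2.0514 s.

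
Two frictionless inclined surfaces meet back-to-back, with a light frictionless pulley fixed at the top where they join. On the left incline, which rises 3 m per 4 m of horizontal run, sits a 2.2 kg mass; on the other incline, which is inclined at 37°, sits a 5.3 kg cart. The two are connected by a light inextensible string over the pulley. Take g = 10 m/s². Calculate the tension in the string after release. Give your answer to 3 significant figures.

18.7 N

Resolve each weight along its own incline: the 2.2 kg mass has component 2.2 × 10 × sin 36.87° = 13.200 N down its slope, and the 5.3 kg mass has 5.3 × 10 × sin 37° = 31.896 N down its slope.
The 5.3 kg side's 31.896 N exceeds the other side's 13.200 N, so that mass slides down and the 2.2 kg mass slides up. Taking that direction as positive, Newton's second law for the whole system gives 31.896 − 13.200 = (2.2 + 5.3) a, so a = 18.696 / 7.5 = 2.4928 m/s².
For the 2.2 kg mass (up-slope positive): T − 13.200 = 2.2 × 2.4928, so T = 18.684 N.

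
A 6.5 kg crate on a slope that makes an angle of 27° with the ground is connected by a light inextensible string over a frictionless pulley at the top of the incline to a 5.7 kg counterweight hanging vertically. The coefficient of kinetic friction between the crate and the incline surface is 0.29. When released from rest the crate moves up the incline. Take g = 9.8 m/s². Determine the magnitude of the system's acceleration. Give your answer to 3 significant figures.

0.859 m/s²

For the crate on the incline: the weight component along the slope is m₁g sin 27° = 6.5 × 9.8 × 0.4540 = 28.920 N and the normal force is N = m₁g cos 27° = 56.757 N.
Kinetic friction opposes the crate's motion up the incline: f = μN = 0.29 × 56.757 = 16.460 N acting down the slope.
Newton's second law for the crate (up-slope positive): T − 28.920 − 16.460 = 6.5 a. For the hanging counterweight (downward positive): 5.7 × 9.8 − T = 5.7 a.
Adding the two equations eliminates T: 10.480 = 12.2 a, so a = 0.8590 m/s².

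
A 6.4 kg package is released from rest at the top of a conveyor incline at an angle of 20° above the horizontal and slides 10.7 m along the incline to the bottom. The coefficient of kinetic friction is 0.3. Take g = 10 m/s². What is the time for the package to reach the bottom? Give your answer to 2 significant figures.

6.0 s

The weight component along the incline is mg sin 20° = 21.889 N and the normal force is N = mg cos 20° = 60.140 N.
Friction up the slope is f = μN = 0.3 × 60.140 = 18.042 N, so the net downslope force is 21.889 − 18.042 = 3.847 N and a = 3.847 / 6.4 = 0.6011 m/s².
Starting from rest, L = ½at², so t = √(2L/a) = √(2 × 10.7 / 0.6011) = 5.9667 s.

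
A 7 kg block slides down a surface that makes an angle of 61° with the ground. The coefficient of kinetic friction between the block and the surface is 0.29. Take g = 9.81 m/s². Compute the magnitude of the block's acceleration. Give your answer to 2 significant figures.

Resolving the weight along the incline: the component pulling the block down the slope is mg sin 61° = 7 × 9.81 × 0.8746 = 60.059 N, and the normal force is N = mg cos 61° = 7 × 9.81 × 0.4848 = 33.291 N.
Kinetic friction acts up the slope with magnitude f = μN = 0.29 × 33.291 = 9.654 N.
Net force along the incline is 60.059 − 9.654 = 50.405 N, so a = 50.405 / 7 = 7.2007 m/s².

7.2 m/s²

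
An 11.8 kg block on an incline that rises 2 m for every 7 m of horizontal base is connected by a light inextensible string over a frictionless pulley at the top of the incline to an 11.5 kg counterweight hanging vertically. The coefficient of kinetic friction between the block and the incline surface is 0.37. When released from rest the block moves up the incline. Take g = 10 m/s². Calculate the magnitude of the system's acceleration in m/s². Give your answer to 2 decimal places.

For the block on the incline: the weight component along the slope is m₁g sin 15.95° = 11.8 × 10 × 0.2747 = 32.415 N and the normal force is N = m₁g cos 15.95° = 113.460 N.
Kinetic friction opposes the block's motion up the incline: f = μN = 0.37 × 113.460 = 41.980 N acting down the slope.
Newton's second law for the block (up-slope positive): T − 32.415 − 41.980 = 11.8 a. For the hanging counterweight (downward positive): 11.5 × 10 − T = 11.5 a.
Adding the two equations eliminates T: 40.605 = 23.3 a, so a = 1.7427 m/s².

1.74 m/s²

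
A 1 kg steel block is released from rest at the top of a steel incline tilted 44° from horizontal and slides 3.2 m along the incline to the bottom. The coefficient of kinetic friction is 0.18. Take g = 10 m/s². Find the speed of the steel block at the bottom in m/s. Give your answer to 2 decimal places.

The weight component along the incline is mg sin 44° = 6.947 N and the normal force is N = mg cos 44° = 7.193 N.
Friction up the slope is f = μN = 0.18 × 7.193 = 1.295 N, so the net downslope force is 6.947 − 1.295 = 5.652 N and a = 5.652 / 1 = 5.6520 m/s².
Starting from rest over a distance of 3.2 m, v² = 2aL = 2 × 5.6520 × 3.2 = 36.1728, so v = 6.0144 m/s.

6.01 m/s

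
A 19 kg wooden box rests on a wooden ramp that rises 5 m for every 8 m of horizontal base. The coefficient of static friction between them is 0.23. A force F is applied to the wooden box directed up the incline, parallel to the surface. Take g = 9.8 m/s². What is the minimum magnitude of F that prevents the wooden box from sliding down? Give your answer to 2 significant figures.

The normal force is N = mg cos 32.01° = 157.897 N. With F at its minimum the wooden box is on the verge of sliding down, so static friction is at its maximum μ_s N = 0.23 × 157.897 = 36.316 N and acts up the slope.
Equilibrium along the incline: F + μ_s N = mg sin 32.01°, so F = 98.686 − 36.316 = 62.370 N.

62 N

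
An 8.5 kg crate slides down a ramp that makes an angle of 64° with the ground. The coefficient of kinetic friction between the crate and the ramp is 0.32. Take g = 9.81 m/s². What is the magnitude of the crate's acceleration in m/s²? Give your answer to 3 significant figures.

Resolving the weight along the incline: the component pulling the crate down the slope is mg sin 64° = 8.5 × 9.81 × 0.8988 = 74.946 N, and the normal force is N = mg cos 64° = 8.5 × 9.81 × 0.4384 = 36.556 N.
Kinetic friction acts up the slope with magnitude f = μN = 0.32 × 36.556 = 11.698 N.
Net force along the incline is 74.946 − 11.698 = 63.248 N, so a = 63.248 / 8.5 = 7.4409 m/s².

7.44 m/s²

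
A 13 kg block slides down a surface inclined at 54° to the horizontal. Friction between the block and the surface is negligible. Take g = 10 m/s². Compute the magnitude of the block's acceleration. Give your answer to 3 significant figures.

8.09 m/s²

Resolving the weight along the incline: the component pulling the block down the slope is mg sin 54° = 13 × 10 × 0.8090 = 105.170 N, and the normal force is N = mg cos 54° = 13 × 10 × 0.5878 = 76.414 N.
With no friction the net force along the incline is 105.170 N, so a = g sin 54° = 105.170 / 13 = 8.0900 m/s².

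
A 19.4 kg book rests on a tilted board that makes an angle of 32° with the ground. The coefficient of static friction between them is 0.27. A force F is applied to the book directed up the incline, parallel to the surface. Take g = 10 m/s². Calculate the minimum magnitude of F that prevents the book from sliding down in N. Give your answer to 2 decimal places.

58.38 N

The normal force is N = mg cos 32° = 164.521 N. With F at its minimum the book is on the verge of sliding down, so static friction is at its maximum μ_s N = 0.27 × 164.521 = 44.421 N and acts up the slope.
Equilibrium along the incline: F + μ_s N = mg sin 32°, so F = 102.804 − 44.421 = 58.383 N.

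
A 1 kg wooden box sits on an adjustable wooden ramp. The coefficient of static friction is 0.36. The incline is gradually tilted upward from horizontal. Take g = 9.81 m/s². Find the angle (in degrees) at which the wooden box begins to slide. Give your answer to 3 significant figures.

At the threshold of sliding, static friction is at its maximum μ_s N and exactly balances the weight component along the incline: mg sin θ = μ_s mg cos θ.
Hence tan θ = μ_s = 0.36, so θ = arctan(0.36) = 19.7989°.

19.8°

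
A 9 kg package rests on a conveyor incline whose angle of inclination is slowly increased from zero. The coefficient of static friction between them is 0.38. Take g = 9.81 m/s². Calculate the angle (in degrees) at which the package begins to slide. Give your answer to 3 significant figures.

20.8°

At the threshold of sliding, static friction is at its maximum μ_s N and exactly balances the weight component along the incline: mg sin θ = μ_s mg cos θ.
Hence tan θ = μ_s = 0.38, so θ = arctan(0.38) = 20.8068°.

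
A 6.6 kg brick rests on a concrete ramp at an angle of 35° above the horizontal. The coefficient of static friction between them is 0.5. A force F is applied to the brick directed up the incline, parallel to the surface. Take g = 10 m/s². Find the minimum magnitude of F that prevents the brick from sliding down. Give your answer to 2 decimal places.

10.82 N

The normal force is N = mg cos 35° = 54.064 N. With F at its minimum the brick is on the verge of sliding down, so static friction is at its maximum μ_s N = 0.5 × 54.064 = 27.032 N and acts up the slope.
Equilibrium along the incline: F + μ_s N = mg sin 35°, so F = 37.856 − 27.032 = 10.824 N.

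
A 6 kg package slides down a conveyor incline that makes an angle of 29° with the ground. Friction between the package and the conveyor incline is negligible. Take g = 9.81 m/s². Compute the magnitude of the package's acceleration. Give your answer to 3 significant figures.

4.76 m/s²

Resolving the weight along the incline: the component pulling the package down the slope is mg sin 29° = 6 × 9.81 × 0.4848 = 28.535 N, and the normal force is N = mg cos 29° = 6 × 9.81 × 0.8746 = 51.479 N.
With no friction the net force along the incline is 28.535 N, so a = g sin 29° = 28.535 / 6 = 4.7558 m/s².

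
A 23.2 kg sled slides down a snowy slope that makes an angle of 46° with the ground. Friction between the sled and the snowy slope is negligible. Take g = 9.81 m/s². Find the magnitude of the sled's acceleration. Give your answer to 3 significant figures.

Resolving the weight along the incline: the component pulling the sled down the slope is mg sin 46° = 23.2 × 9.81 × 0.7193 = 163.707 N, and the normal force is N = mg cos 46° = 23.2 × 9.81 × 0.6947 = 158.108 N.
With no friction the net force along the incline is 163.707 N, so a = g sin 46° = 163.707 / 23.2 = 7.0563 m/s².

7.06 m/s²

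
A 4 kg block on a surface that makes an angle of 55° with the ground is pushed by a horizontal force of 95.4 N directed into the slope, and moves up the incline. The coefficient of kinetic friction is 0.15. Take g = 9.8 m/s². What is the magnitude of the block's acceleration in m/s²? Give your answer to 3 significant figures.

The horizontal push has components F cos 55° = 95.4 × 0.5736 = 54.721 N up the incline and F sin 55° = 95.4 × 0.8192 = 78.152 N pressing into the surface.
The normal force is therefore N = mg cos 55° + F sin 55° = 22.485 + 78.152 = 100.637 N, and kinetic friction down the slope is μN = 0.15 × 100.637 = 15.096 N.
Along the incline: F cos 55° − mg sin 55° − μN = ma, so 54.721 − 32.113 − 15.096 = 4 a, giving a = 1.8780 m/s².

1.88 m/s²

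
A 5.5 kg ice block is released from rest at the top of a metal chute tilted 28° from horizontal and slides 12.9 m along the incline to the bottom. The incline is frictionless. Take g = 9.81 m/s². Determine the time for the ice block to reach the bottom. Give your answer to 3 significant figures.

2.37 s

The weight component along the incline is mg sin 28° = 25.330 N and the normal force is N = mg cos 28° = 47.639 N.
With no friction, a = g sin 28° = 4.6055 m/s².
Starting from rest, L = ½at², so t = √(2L/a) = √(2 × 12.9 / 4.6055) = 2.3669 s.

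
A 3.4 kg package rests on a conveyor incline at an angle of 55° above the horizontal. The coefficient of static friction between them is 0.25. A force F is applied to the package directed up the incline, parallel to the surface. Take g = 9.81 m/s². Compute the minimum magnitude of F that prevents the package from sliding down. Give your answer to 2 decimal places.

22.54 N

The normal force is N = mg cos 55° = 19.131 N. With F at its minimum the package is on the verge of sliding down, so static friction is at its maximum μ_s N = 0.25 × 19.131 = 4.783 N and acts up the slope.
Equilibrium along the incline: F + μ_s N = mg sin 55°, so F = 27.322 − 4.783 = 22.539 N.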